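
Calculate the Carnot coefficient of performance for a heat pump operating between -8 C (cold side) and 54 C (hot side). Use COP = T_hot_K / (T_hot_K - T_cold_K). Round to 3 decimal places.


Convert to Kelvin:
  T_hot = 54 + 273.15 = 327.15 K
  T_cold = -8 + 273.15 = 265.15 K
Apply Carnot COP formula:
  COP = T_hot_K / (T_hot_K - T_cold_K) = 327.15 / 62.0
  COP = 5.277

5.277


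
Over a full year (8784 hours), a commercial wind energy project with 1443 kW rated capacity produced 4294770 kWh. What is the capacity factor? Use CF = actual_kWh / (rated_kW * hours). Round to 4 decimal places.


Capacity factor = actual output / maximum possible output
Maximum possible = rated * hours = 1443 * 8784 = 12675312 kWh
CF = 4294770 / 12675312
CF = 0.3388

0.3388


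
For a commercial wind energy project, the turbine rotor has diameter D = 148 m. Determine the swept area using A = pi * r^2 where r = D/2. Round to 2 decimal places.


Compute the rotor radius:
  r = D / 2 = 148 / 2 = 74.0 m
Calculate swept area:
  A = pi * r^2 = pi * 74.0^2
  A = 17203.36 m^2

17203.36


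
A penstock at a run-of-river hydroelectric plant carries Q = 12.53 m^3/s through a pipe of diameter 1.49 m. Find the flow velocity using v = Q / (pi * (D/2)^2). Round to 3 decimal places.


Compute pipe cross-sectional area:
  A = pi * (D/2)^2 = pi * (1.49/2)^2 = 1.7437 m^2
Calculate velocity:
  v = Q / A = 12.53 / 1.7437
  v = 7.186 m/s

7.186


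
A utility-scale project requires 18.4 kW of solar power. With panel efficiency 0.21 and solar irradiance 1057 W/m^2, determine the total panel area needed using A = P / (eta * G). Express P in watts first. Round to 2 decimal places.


Convert target power to watts: P = 18.4 * 1000 = 18400.0 W
Compute denominator: eta * G = 0.21 * 1057 = 221.97
Required area A = P / (eta * G) = 18400.0 / 221.97
A = 82.89 m^2

82.89


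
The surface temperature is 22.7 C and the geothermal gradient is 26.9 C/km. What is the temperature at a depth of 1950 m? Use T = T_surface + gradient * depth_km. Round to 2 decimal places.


Convert depth to km: 1950 / 1000 = 1.95 km
Temperature increase = gradient * depth_km = 26.9 * 1.95 = 52.46 C
Temperature at depth = T_surface + delta_T = 22.7 + 52.46
T = 75.16 C

75.16


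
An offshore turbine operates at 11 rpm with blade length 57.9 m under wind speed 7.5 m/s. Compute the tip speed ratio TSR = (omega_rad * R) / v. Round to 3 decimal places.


Convert rotational speed to rad/s:
  omega = 11 * 2 * pi / 60 = 1.1519 rad/s
Compute tip speed:
  v_tip = omega * R = 1.1519 * 57.9 = 66.696 m/s
Tip speed ratio:
  TSR = v_tip / v_wind = 66.696 / 7.5 = 8.893

8.893


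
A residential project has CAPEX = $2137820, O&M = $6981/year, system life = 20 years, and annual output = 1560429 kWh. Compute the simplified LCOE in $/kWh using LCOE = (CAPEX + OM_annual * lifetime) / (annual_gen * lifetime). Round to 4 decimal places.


Total cost = CAPEX + OM * lifetime = 2137820 + 6981 * 20 = 2137820 + 139620 = 2277440
Total generation = annual * lifetime = 1560429 * 20 = 31208580 kWh
LCOE = 2277440 / 31208580
LCOE = 0.0730 $/kWh

0.0730


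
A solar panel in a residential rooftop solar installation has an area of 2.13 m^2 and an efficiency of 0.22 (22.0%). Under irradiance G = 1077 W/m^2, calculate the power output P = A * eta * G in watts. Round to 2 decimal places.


Use the solar power formula P = A * eta * G.
Given: A = 2.13 m^2, eta = 0.22, G = 1077 W/m^2
P = 2.13 * 0.22 * 1077
P = 504.68 W

504.68


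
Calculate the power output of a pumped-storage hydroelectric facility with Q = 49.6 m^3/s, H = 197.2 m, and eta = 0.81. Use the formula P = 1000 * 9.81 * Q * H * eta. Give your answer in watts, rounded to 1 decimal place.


Apply the hydropower formula P = rho * g * Q * H * eta
rho * g = 1000 * 9.81 = 9810.0
P = 9810.0 * 49.6 * 197.2 * 0.81
P = 77721757.6 W

77721757.6


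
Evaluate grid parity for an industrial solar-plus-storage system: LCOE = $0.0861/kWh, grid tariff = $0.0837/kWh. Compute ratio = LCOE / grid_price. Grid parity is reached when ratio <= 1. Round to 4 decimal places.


Compare LCOE to grid price:
  LCOE = $0.0861/kWh, Grid price = $0.0837/kWh
  Ratio = LCOE / grid_price = 0.0861 / 0.0837 = 1.0287
  Grid parity achieved (ratio <= 1)? no

1.0287


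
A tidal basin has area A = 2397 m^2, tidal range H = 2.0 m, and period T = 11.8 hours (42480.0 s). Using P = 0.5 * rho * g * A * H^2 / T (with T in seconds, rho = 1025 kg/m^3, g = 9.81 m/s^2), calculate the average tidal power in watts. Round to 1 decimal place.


Convert period to seconds: T = 11.8 * 3600 = 42480.0 s
H^2 = 2.0^2 = 4.0
P = 0.5 * rho * g * A * H^2 / T
P = 0.5 * 1025 * 9.81 * 2397 * 4.0 / 42480.0
P = 1134.8 W

1134.8


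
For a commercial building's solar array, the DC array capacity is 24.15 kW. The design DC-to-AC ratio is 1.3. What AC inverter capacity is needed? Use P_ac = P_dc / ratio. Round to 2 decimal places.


The inverter AC capacity is determined by the DC/AC ratio.
Given: P_dc = 24.15 kW, DC/AC ratio = 1.3
P_ac = P_dc / ratio = 24.15 / 1.3
P_ac = 18.58 kW

18.58


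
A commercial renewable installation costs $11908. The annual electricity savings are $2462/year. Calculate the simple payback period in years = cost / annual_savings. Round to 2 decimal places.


Simple payback period = initial cost / annual savings
Payback = 11908 / 2462
Payback = 4.84 years

4.84


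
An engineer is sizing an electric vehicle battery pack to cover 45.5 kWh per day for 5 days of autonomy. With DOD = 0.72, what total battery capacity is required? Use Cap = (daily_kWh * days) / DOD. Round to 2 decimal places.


Total energy needed = daily * days = 45.5 * 5 = 227.5 kWh
Account for depth of discharge:
  Cap = total_energy / DOD = 227.5 / 0.72
  Cap = 315.97 kWh

315.97


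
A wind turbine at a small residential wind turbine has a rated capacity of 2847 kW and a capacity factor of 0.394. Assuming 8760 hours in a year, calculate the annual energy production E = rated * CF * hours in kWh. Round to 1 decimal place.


Annual energy = rated_kW * capacity_factor * hours_per_year
Given: P_rated = 2847 kW, CF = 0.394, hours = 8760
E = 2847 * 0.394 * 8760
E = 9826249.7 kWh

9826249.7


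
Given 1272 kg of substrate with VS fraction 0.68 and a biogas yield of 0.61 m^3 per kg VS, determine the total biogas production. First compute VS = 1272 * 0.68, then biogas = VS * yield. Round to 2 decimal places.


Compute volatile solids:
  VS = mass * VS_fraction = 1272 * 0.68 = 864.96 kg
Calculate biogas volume:
  Biogas = VS * specific_yield = 864.96 * 0.61
  Biogas = 527.63 m^3

527.63


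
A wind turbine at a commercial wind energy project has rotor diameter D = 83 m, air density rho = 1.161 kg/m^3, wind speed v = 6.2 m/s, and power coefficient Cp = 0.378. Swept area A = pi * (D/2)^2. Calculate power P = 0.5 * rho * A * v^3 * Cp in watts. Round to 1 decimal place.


Step 1 -- Compute swept area:
  A = pi * (D/2)^2 = pi * (83/2)^2 = 5410.61 m^2
Step 2 -- Apply wind power equation:
  P = 0.5 * rho * A * v^3 * Cp
  v^3 = 6.2^3 = 238.328
  P = 0.5 * 1.161 * 5410.61 * 238.328 * 0.378
  P = 282953.6 W

282953.6


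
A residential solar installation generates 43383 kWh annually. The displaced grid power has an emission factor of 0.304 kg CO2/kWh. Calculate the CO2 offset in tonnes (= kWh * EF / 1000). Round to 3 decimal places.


CO2 offset in kg = generation * emission_factor
CO2 offset = 43383 * 0.304 = 13188.43 kg
Convert to tonnes:
  CO2 offset = 13188.43 / 1000 = 13.188 tonnes

13.188


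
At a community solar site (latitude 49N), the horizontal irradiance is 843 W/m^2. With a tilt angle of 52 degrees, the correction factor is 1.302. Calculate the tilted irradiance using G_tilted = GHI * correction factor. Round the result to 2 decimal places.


Identify the given values:
  GHI = 843 W/m^2, tilt correction factor = 1.302
Apply the formula G_tilted = GHI * factor:
  G_tilted = 843 * 1.302
  G_tilted = 1097.59 W/m^2

1097.59


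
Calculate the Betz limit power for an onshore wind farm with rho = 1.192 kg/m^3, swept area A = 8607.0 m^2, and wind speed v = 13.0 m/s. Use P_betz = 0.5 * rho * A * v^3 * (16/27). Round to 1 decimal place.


The Betz coefficient Cp_max = 16/27 = 0.5926
v^3 = 13.0^3 = 2197.0
P_betz = 0.5 * rho * A * v^3 * Cp_max
P_betz = 0.5 * 1.192 * 8607.0 * 2197.0 * 0.5926
P_betz = 6678583.2 W

6678583.2


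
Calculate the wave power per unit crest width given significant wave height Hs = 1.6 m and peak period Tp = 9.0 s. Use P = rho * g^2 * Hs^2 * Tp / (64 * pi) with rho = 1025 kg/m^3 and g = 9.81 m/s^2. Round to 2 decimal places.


Apply wave power formula:
  g^2 = 9.81^2 = 96.2361
  Hs^2 = 1.6^2 = 2.56
  Numerator = rho * g^2 * Hs^2 * Tp = 1025 * 96.2361 * 2.56 * 9.0 = 2272711.74
  Denominator = 64 * pi = 201.0619
  P = 2272711.74 / 201.0619 = 11303.54 W/m

11303.54


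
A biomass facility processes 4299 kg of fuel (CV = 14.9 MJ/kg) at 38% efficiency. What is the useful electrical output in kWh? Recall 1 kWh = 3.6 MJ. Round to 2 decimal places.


Total energy = mass * CV = 4299 * 14.9 = 64055.1 MJ
Useful energy = total * eta = 64055.1 * 0.38 = 24340.94 MJ
Convert to kWh: 24340.94 / 3.6
Useful energy = 6761.37 kWh

6761.37


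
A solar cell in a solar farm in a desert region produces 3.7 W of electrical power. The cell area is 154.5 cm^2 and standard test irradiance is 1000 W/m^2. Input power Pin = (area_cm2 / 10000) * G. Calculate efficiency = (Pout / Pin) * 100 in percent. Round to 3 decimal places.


First compute the input power:
  Pin = area_cm2 / 10000 * G = 154.5 / 10000 * 1000 = 15.45 W
Then compute efficiency:
  Efficiency = (Pout / Pin) * 100 = (3.7 / 15.45) * 100
  Efficiency = 23.948%

23.948


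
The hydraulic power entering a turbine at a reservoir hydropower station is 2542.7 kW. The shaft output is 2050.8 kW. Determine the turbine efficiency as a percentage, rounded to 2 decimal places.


Turbine efficiency = (output power / input power) * 100
eta = (2050.8 / 2542.7) * 100
eta = 80.65%

80.65


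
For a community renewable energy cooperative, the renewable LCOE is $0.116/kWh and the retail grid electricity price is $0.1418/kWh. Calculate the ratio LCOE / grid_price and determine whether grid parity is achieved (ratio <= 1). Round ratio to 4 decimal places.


Compare LCOE to grid price:
  LCOE = $0.116/kWh, Grid price = $0.1418/kWh
  Ratio = LCOE / grid_price = 0.116 / 0.1418 = 0.8181
  Grid parity achieved (ratio <= 1)? yes

0.8181


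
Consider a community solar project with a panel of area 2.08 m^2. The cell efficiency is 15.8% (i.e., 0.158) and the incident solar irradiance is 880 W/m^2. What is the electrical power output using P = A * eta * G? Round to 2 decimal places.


Use the solar power formula P = A * eta * G.
Given: A = 2.08 m^2, eta = 0.158, G = 880 W/m^2
P = 2.08 * 0.158 * 880
P = 289.20 W

289.20


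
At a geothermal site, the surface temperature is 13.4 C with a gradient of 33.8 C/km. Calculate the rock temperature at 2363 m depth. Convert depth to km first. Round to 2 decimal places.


Convert depth to km: 2363 / 1000 = 2.363 km
Temperature increase = gradient * depth_km = 33.8 * 2.363 = 79.87 C
Temperature at depth = T_surface + delta_T = 13.4 + 79.87
T = 93.27 C

93.27


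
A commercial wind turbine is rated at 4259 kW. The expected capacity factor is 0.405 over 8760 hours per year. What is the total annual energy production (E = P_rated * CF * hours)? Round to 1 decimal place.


Annual energy = rated_kW * capacity_factor * hours_per_year
Given: P_rated = 4259 kW, CF = 0.405, hours = 8760
E = 4259 * 0.405 * 8760
E = 15110080.2 kWh

15110080.2


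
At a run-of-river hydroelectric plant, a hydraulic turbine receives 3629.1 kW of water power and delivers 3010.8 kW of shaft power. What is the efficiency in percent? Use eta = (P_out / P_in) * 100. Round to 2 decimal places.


Turbine efficiency = (output power / input power) * 100
eta = (3010.8 / 3629.1) * 100
eta = 82.96%

82.96


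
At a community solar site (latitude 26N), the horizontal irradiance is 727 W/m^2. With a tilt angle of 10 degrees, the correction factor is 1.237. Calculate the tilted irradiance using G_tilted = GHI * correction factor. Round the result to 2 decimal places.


Identify the given values:
  GHI = 727 W/m^2, tilt correction factor = 1.237
Apply the formula G_tilted = GHI * factor:
  G_tilted = 727 * 1.237
  G_tilted = 899.30 W/m^2

899.30


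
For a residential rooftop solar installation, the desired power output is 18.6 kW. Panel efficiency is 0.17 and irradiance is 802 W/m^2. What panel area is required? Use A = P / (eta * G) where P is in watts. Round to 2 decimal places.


Convert target power to watts: P = 18.6 * 1000 = 18600.0 W
Compute denominator: eta * G = 0.17 * 802 = 136.34
Required area A = P / (eta * G) = 18600.0 / 136.34
A = 136.42 m^2

136.42


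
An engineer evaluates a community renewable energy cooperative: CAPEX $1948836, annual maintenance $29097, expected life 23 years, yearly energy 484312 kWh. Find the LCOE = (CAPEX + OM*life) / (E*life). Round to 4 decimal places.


Total cost = CAPEX + OM * lifetime = 1948836 + 29097 * 23 = 1948836 + 669231 = 2618067
Total generation = annual * lifetime = 484312 * 23 = 11139176 kWh
LCOE = 2618067 / 11139176
LCOE = 0.2350 $/kWh

0.2350


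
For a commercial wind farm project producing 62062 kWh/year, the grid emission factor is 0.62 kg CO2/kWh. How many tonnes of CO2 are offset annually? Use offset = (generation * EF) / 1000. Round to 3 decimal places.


CO2 offset in kg = generation * emission_factor
CO2 offset = 62062 * 0.62 = 38478.44 kg
Convert to tonnes:
  CO2 offset = 38478.44 / 1000 = 38.478 tonnes

38.478


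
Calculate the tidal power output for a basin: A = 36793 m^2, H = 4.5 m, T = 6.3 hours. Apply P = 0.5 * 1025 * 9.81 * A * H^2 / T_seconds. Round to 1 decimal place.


Convert period to seconds: T = 6.3 * 3600 = 22680.0 s
H^2 = 4.5^2 = 20.25
P = 0.5 * rho * g * A * H^2 / T
P = 0.5 * 1025 * 9.81 * 36793 * 20.25 / 22680.0
P = 165162.0 W

165162.0


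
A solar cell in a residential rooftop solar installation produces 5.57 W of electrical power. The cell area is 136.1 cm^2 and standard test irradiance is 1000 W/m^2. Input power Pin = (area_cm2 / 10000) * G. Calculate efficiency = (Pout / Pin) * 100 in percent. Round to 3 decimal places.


First compute the input power:
  Pin = area_cm2 / 10000 * G = 136.1 / 10000 * 1000 = 13.61 W
Then compute efficiency:
  Efficiency = (Pout / Pin) * 100 = (5.57 / 13.61) * 100
  Efficiency = 40.926%

40.926


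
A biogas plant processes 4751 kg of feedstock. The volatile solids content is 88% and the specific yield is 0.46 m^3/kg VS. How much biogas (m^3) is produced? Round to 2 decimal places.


Compute volatile solids:
  VS = mass * VS_fraction = 4751 * 0.88 = 4180.88 kg
Calculate biogas volume:
  Biogas = VS * specific_yield = 4180.88 * 0.46
  Biogas = 1923.20 m^3

1923.20


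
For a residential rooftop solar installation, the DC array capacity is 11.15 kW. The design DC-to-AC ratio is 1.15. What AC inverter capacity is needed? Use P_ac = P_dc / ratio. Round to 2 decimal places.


The inverter AC capacity is determined by the DC/AC ratio.
Given: P_dc = 11.15 kW, DC/AC ratio = 1.15
P_ac = P_dc / ratio = 11.15 / 1.15
P_ac = 9.70 kW

9.70


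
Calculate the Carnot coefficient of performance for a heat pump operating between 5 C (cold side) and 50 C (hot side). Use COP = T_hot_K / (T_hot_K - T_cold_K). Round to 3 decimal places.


Convert to Kelvin:
  T_hot = 50 + 273.15 = 323.15 K
  T_cold = 5 + 273.15 = 278.15 K
Apply Carnot COP formula:
  COP = T_hot_K / (T_hot_K - T_cold_K) = 323.15 / 45.0
  COP = 7.181

7.181


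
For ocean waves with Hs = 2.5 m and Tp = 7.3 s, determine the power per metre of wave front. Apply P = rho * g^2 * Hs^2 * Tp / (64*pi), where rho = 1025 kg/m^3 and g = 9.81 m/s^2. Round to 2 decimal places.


Apply wave power formula:
  g^2 = 9.81^2 = 96.2361
  Hs^2 = 2.5^2 = 6.25
  Numerator = rho * g^2 * Hs^2 * Tp = 1025 * 96.2361 * 6.25 * 7.3 = 4500541.36
  Denominator = 64 * pi = 201.0619
  P = 4500541.36 / 201.0619 = 22383.86 W/m

22383.86


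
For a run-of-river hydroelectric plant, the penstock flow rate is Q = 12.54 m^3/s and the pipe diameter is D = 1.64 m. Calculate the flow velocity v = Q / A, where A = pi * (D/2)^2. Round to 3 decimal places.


Compute pipe cross-sectional area:
  A = pi * (D/2)^2 = pi * (1.64/2)^2 = 2.1124 m^2
Calculate velocity:
  v = Q / A = 12.54 / 2.1124
  v = 5.936 m/s

5.936


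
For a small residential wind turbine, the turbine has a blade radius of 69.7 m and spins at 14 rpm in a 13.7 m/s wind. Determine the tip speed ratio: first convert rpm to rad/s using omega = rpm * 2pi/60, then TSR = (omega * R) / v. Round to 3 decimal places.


Convert rotational speed to rad/s:
  omega = 14 * 2 * pi / 60 = 1.4661 rad/s
Compute tip speed:
  v_tip = omega * R = 1.4661 * 69.7 = 102.186 m/s
Tip speed ratio:
  TSR = v_tip / v_wind = 102.186 / 13.7 = 7.459

7.459


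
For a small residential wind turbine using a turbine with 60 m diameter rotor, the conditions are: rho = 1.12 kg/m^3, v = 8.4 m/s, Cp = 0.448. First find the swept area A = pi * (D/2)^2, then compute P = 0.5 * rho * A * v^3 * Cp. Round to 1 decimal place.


Step 1 -- Compute swept area:
  A = pi * (D/2)^2 = pi * (60/2)^2 = 2827.43 m^2
Step 2 -- Apply wind power equation:
  P = 0.5 * rho * A * v^3 * Cp
  v^3 = 8.4^3 = 592.704
  P = 0.5 * 1.12 * 2827.43 * 592.704 * 0.448
  P = 420432.5 W

420432.5


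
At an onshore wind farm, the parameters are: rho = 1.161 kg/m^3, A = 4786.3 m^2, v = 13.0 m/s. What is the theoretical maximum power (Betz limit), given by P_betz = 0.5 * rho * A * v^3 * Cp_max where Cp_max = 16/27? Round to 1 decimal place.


The Betz coefficient Cp_max = 16/27 = 0.5926
v^3 = 13.0^3 = 2197.0
P_betz = 0.5 * rho * A * v^3 * Cp_max
P_betz = 0.5 * 1.161 * 4786.3 * 2197.0 * 0.5926
P_betz = 3617332.4 W

3617332.4


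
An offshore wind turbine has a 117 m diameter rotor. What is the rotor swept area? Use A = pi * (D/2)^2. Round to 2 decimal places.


Compute the rotor radius:
  r = D / 2 = 117 / 2 = 58.5 m
Calculate swept area:
  A = pi * r^2 = pi * 58.5^2
  A = 10751.32 m^2

10751.32


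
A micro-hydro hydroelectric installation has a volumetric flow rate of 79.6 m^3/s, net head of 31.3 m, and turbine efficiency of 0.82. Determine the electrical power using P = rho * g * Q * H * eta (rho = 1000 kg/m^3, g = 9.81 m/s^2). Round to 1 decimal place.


Apply the hydropower formula P = rho * g * Q * H * eta
rho * g = 1000 * 9.81 = 9810.0
P = 9810.0 * 79.6 * 31.3 * 0.82
P = 20041963.4 W

20041963.4


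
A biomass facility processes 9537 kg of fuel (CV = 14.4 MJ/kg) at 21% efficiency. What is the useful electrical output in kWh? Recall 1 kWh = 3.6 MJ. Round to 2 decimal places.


Total energy = mass * CV = 9537 * 14.4 = 137332.8 MJ
Useful energy = total * eta = 137332.8 * 0.21 = 28839.89 MJ
Convert to kWh: 28839.89 / 3.6
Useful energy = 8011.08 kWh

8011.08


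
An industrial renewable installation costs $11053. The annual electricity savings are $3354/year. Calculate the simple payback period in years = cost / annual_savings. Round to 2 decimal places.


Simple payback period = initial cost / annual savings
Payback = 11053 / 3354
Payback = 3.30 years

3.30


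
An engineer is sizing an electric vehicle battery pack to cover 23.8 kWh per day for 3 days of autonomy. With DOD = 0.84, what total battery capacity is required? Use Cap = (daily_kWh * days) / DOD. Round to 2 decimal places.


Total energy needed = daily * days = 23.8 * 3 = 71.4 kWh
Account for depth of discharge:
  Cap = total_energy / DOD = 71.4 / 0.84
  Cap = 85.00 kWh

85.00


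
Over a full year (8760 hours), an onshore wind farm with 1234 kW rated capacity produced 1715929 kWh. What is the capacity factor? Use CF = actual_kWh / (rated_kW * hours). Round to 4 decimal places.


Capacity factor = actual output / maximum possible output
Maximum possible = rated * hours = 1234 * 8760 = 10809840 kWh
CF = 1715929 / 10809840
CF = 0.1587

0.1587


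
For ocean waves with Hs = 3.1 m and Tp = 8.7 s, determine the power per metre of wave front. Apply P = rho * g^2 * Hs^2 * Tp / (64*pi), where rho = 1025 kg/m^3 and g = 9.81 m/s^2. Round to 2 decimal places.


Apply wave power formula:
  g^2 = 9.81^2 = 96.2361
  Hs^2 = 3.1^2 = 9.61
  Numerator = rho * g^2 * Hs^2 * Tp = 1025 * 96.2361 * 9.61 * 8.7 = 8247161.9
  Denominator = 64 * pi = 201.0619
  P = 8247161.9 / 201.0619 = 41018.02 W/m

41018.02


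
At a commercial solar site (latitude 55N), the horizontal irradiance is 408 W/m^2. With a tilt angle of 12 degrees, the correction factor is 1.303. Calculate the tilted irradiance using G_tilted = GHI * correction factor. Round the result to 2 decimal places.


Identify the given values:
  GHI = 408 W/m^2, tilt correction factor = 1.303
Apply the formula G_tilted = GHI * factor:
  G_tilted = 408 * 1.303
  G_tilted = 531.62 W/m^2

531.62


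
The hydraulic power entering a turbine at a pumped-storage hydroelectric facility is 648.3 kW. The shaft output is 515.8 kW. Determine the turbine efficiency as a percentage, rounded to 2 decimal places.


Turbine efficiency = (output power / input power) * 100
eta = (515.8 / 648.3) * 100
eta = 79.56%

79.56


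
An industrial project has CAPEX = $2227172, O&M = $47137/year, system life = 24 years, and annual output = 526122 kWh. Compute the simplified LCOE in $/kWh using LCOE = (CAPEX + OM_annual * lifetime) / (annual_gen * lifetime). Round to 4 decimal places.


Total cost = CAPEX + OM * lifetime = 2227172 + 47137 * 24 = 2227172 + 1131288 = 3358460
Total generation = annual * lifetime = 526122 * 24 = 12626928 kWh
LCOE = 3358460 / 12626928
LCOE = 0.2660 $/kWh

0.2660


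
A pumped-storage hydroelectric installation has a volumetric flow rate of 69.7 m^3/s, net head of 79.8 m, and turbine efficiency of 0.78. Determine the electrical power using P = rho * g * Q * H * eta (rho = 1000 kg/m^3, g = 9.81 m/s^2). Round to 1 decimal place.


Apply the hydropower formula P = rho * g * Q * H * eta
rho * g = 1000 * 9.81 = 9810.0
P = 9810.0 * 69.7 * 79.8 * 0.78
P = 42559770.7 W

42559770.7


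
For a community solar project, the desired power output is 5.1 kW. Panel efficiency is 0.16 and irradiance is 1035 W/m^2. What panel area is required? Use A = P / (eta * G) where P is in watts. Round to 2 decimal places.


Convert target power to watts: P = 5.1 * 1000 = 5100.0 W
Compute denominator: eta * G = 0.16 * 1035 = 165.6
Required area A = P / (eta * G) = 5100.0 / 165.6
A = 30.80 m^2

30.80


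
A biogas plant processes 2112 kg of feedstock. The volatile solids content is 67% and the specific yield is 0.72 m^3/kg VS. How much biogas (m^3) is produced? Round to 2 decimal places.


Compute volatile solids:
  VS = mass * VS_fraction = 2112 * 0.67 = 1415.04 kg
Calculate biogas volume:
  Biogas = VS * specific_yield = 1415.04 * 0.72
  Biogas = 1018.83 m^3

1018.83


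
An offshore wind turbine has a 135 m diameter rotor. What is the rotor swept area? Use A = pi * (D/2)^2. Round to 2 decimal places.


Compute the rotor radius:
  r = D / 2 = 135 / 2 = 67.5 m
Calculate swept area:
  A = pi * r^2 = pi * 67.5^2
  A = 14313.88 m^2

14313.88


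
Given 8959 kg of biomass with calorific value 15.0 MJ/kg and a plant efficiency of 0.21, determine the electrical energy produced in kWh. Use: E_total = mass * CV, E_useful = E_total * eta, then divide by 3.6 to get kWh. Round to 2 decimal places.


Total energy = mass * CV = 8959 * 15.0 = 134385.0 MJ
Useful energy = total * eta = 134385.0 * 0.21 = 28220.85 MJ
Convert to kWh: 28220.85 / 3.6
Useful energy = 7839.13 kWh

7839.13


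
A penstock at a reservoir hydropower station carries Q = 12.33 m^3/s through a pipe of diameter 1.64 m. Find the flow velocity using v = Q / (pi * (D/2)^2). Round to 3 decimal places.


Compute pipe cross-sectional area:
  A = pi * (D/2)^2 = pi * (1.64/2)^2 = 2.1124 m^2
Calculate velocity:
  v = Q / A = 12.33 / 2.1124
  v = 5.837 m/s

5.837


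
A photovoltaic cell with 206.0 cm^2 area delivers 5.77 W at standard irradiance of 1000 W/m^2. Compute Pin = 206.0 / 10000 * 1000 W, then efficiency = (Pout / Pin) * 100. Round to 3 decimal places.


First compute the input power:
  Pin = area_cm2 / 10000 * G = 206.0 / 10000 * 1000 = 20.6 W
Then compute efficiency:
  Efficiency = (Pout / Pin) * 100 = (5.77 / 20.6) * 100
  Efficiency = 28.010%

28.010


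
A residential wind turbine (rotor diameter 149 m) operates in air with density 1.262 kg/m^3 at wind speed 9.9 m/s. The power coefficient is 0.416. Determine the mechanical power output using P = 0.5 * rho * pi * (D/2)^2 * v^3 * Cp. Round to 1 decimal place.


Step 1 -- Compute swept area:
  A = pi * (D/2)^2 = pi * (149/2)^2 = 17436.62 m^2
Step 2 -- Apply wind power equation:
  P = 0.5 * rho * A * v^3 * Cp
  v^3 = 9.9^3 = 970.299
  P = 0.5 * 1.262 * 17436.62 * 970.299 * 0.416
  P = 4441101.4 W

4441101.4


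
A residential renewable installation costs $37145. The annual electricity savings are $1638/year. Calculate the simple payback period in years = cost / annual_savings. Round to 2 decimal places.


Simple payback period = initial cost / annual savings
Payback = 37145 / 1638
Payback = 22.68 years

22.68


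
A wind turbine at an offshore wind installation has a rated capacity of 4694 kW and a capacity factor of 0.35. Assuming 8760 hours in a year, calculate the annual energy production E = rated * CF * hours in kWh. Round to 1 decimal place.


Annual energy = rated_kW * capacity_factor * hours_per_year
Given: P_rated = 4694 kW, CF = 0.35, hours = 8760
E = 4694 * 0.35 * 8760
E = 14391804.0 kWh

14391804.0


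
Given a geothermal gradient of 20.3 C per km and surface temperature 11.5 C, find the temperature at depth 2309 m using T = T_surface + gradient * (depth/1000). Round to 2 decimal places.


Convert depth to km: 2309 / 1000 = 2.309 km
Temperature increase = gradient * depth_km = 20.3 * 2.309 = 46.87 C
Temperature at depth = T_surface + delta_T = 11.5 + 46.87
T = 58.37 C

58.37


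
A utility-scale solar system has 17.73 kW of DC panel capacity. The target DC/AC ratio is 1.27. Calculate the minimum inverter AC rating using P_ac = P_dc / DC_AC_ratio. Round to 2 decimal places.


The inverter AC capacity is determined by the DC/AC ratio.
Given: P_dc = 17.73 kW, DC/AC ratio = 1.27
P_ac = P_dc / ratio = 17.73 / 1.27
P_ac = 13.96 kW

13.96


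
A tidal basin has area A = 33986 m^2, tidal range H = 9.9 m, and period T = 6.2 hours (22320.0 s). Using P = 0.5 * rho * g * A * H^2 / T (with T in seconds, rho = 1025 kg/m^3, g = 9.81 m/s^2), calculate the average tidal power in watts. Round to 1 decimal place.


Convert period to seconds: T = 6.2 * 3600 = 22320.0 s
H^2 = 9.9^2 = 98.01
P = 0.5 * rho * g * A * H^2 / T
P = 0.5 * 1025 * 9.81 * 33986 * 98.01 / 22320.0
P = 750307.2 W

750307.2


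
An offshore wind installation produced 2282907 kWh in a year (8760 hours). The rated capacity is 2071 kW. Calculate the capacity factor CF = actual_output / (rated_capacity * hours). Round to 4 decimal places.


Capacity factor = actual output / maximum possible output
Maximum possible = rated * hours = 2071 * 8760 = 18141960 kWh
CF = 2282907 / 18141960
CF = 0.1258

0.1258


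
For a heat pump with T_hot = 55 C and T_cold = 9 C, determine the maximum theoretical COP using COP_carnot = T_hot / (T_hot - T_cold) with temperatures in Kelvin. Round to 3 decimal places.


Convert to Kelvin:
  T_hot = 55 + 273.15 = 328.15 K
  T_cold = 9 + 273.15 = 282.15 K
Apply Carnot COP formula:
  COP = T_hot_K / (T_hot_K - T_cold_K) = 328.15 / 46.0
  COP = 7.134

7.134


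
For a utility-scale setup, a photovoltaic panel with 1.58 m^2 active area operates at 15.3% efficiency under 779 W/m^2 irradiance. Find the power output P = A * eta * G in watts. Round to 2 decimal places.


Use the solar power formula P = A * eta * G.
Given: A = 1.58 m^2, eta = 0.153, G = 779 W/m^2
P = 1.58 * 0.153 * 779
P = 188.32 W

188.32


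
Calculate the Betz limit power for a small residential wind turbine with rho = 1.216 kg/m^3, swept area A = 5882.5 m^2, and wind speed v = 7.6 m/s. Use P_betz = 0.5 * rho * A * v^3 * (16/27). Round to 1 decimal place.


The Betz coefficient Cp_max = 16/27 = 0.5926
v^3 = 7.6^3 = 438.976
P_betz = 0.5 * rho * A * v^3 * Cp_max
P_betz = 0.5 * 1.216 * 5882.5 * 438.976 * 0.5926
P_betz = 930384.6 W

930384.6


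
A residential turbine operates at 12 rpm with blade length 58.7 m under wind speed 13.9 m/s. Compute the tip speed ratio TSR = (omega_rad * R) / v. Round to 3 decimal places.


Convert rotational speed to rad/s:
  omega = 12 * 2 * pi / 60 = 1.2566 rad/s
Compute tip speed:
  v_tip = omega * R = 1.2566 * 58.7 = 73.765 m/s
Tip speed ratio:
  TSR = v_tip / v_wind = 73.765 / 13.9 = 5.307

5.307


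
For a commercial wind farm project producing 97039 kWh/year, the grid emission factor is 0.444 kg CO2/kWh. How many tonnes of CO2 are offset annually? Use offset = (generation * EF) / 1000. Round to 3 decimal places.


CO2 offset in kg = generation * emission_factor
CO2 offset = 97039 * 0.444 = 43085.32 kg
Convert to tonnes:
  CO2 offset = 43085.32 / 1000 = 43.085 tonnes

43.085


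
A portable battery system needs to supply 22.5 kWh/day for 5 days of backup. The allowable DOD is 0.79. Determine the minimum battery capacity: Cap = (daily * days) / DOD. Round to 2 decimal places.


Total energy needed = daily * days = 22.5 * 5 = 112.5 kWh
Account for depth of discharge:
  Cap = total_energy / DOD = 112.5 / 0.79
  Cap = 142.41 kWh

142.41


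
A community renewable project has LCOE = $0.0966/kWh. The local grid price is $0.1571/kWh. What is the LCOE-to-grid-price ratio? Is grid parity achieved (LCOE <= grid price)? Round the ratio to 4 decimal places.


Compare LCOE to grid price:
  LCOE = $0.0966/kWh, Grid price = $0.1571/kWh
  Ratio = LCOE / grid_price = 0.0966 / 0.1571 = 0.6149
  Grid parity achieved (ratio <= 1)? yes

0.6149


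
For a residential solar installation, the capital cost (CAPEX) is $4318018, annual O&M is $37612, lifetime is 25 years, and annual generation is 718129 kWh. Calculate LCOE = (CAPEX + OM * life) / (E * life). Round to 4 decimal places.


Total cost = CAPEX + OM * lifetime = 4318018 + 37612 * 25 = 4318018 + 940300 = 5258318
Total generation = annual * lifetime = 718129 * 25 = 17953225 kWh
LCOE = 5258318 / 17953225
LCOE = 0.2929 $/kWh

0.2929


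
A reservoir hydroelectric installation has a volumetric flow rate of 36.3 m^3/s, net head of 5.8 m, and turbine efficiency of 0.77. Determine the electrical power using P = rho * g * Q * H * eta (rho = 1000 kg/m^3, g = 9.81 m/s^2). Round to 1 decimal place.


Apply the hydropower formula P = rho * g * Q * H * eta
rho * g = 1000 * 9.81 = 9810.0
P = 9810.0 * 36.3 * 5.8 * 0.77
P = 1590356.0 W

1590356.0


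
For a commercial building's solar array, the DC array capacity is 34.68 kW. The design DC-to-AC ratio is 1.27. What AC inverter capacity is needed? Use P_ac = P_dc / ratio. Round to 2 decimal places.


The inverter AC capacity is determined by the DC/AC ratio.
Given: P_dc = 34.68 kW, DC/AC ratio = 1.27
P_ac = P_dc / ratio = 34.68 / 1.27
P_ac = 27.31 kW

27.31


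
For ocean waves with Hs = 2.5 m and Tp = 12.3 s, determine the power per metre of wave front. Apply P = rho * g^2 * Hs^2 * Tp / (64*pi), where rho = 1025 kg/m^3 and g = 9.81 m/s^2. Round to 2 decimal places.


Apply wave power formula:
  g^2 = 9.81^2 = 96.2361
  Hs^2 = 2.5^2 = 6.25
  Numerator = rho * g^2 * Hs^2 * Tp = 1025 * 96.2361 * 6.25 * 12.3 = 7583103.94
  Denominator = 64 * pi = 201.0619
  P = 7583103.94 / 201.0619 = 37715.26 W/m

37715.26


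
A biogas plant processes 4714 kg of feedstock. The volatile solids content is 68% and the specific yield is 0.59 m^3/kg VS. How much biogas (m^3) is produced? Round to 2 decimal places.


Compute volatile solids:
  VS = mass * VS_fraction = 4714 * 0.68 = 3205.52 kg
Calculate biogas volume:
  Biogas = VS * specific_yield = 3205.52 * 0.59
  Biogas = 1891.26 m^3

1891.26


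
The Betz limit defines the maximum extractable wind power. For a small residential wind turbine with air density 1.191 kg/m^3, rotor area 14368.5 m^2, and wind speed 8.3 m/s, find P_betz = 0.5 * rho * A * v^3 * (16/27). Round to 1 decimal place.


The Betz coefficient Cp_max = 16/27 = 0.5926
v^3 = 8.3^3 = 571.787
P_betz = 0.5 * rho * A * v^3 * Cp_max
P_betz = 0.5 * 1.191 * 14368.5 * 571.787 * 0.5926
P_betz = 2899236.8 W

2899236.8


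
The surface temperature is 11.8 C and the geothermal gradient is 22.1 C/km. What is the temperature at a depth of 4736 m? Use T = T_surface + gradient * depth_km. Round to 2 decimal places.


Convert depth to km: 4736 / 1000 = 4.736 km
Temperature increase = gradient * depth_km = 22.1 * 4.736 = 104.67 C
Temperature at depth = T_surface + delta_T = 11.8 + 104.67
T = 116.47 C

116.47


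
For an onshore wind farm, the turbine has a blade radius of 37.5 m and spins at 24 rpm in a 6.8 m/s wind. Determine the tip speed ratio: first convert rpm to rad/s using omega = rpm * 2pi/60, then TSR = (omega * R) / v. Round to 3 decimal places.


Convert rotational speed to rad/s:
  omega = 24 * 2 * pi / 60 = 2.5133 rad/s
Compute tip speed:
  v_tip = omega * R = 2.5133 * 37.5 = 94.248 m/s
Tip speed ratio:
  TSR = v_tip / v_wind = 94.248 / 6.8 = 13.860

13.860


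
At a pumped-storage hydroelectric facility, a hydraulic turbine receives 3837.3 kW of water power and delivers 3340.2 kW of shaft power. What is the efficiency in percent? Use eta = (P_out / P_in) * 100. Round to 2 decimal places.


Turbine efficiency = (output power / input power) * 100
eta = (3340.2 / 3837.3) * 100
eta = 87.05%

87.05


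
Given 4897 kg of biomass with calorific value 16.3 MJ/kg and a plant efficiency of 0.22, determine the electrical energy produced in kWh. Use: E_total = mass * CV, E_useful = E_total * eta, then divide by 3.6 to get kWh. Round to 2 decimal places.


Total energy = mass * CV = 4897 * 16.3 = 79821.1 MJ
Useful energy = total * eta = 79821.1 * 0.22 = 17560.64 MJ
Convert to kWh: 17560.64 / 3.6
Useful energy = 4877.96 kWh

4877.96


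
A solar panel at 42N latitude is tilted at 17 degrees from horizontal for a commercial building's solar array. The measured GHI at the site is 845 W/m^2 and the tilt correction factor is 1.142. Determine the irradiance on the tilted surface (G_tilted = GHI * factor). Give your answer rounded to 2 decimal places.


Identify the given values:
  GHI = 845 W/m^2, tilt correction factor = 1.142
Apply the formula G_tilted = GHI * factor:
  G_tilted = 845 * 1.142
  G_tilted = 964.99 W/m^2

964.99


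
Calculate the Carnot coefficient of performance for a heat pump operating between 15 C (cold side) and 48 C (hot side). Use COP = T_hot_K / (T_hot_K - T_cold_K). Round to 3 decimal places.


Convert to Kelvin:
  T_hot = 48 + 273.15 = 321.15 K
  T_cold = 15 + 273.15 = 288.15 K
Apply Carnot COP formula:
  COP = T_hot_K / (T_hot_K - T_cold_K) = 321.15 / 33.0
  COP = 9.732

9.732


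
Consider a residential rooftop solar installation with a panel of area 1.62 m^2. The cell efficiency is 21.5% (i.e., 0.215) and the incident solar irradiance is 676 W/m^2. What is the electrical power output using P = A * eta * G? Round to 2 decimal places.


Use the solar power formula P = A * eta * G.
Given: A = 1.62 m^2, eta = 0.215, G = 676 W/m^2
P = 1.62 * 0.215 * 676
P = 235.45 W

235.45


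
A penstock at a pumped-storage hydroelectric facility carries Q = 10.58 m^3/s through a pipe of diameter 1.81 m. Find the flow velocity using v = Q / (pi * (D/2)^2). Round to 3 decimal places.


Compute pipe cross-sectional area:
  A = pi * (D/2)^2 = pi * (1.81/2)^2 = 2.573 m^2
Calculate velocity:
  v = Q / A = 10.58 / 2.573
  v = 4.112 m/s

4.112


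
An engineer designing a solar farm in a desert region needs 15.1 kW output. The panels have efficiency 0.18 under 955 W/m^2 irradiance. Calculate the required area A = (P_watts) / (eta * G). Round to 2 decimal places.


Convert target power to watts: P = 15.1 * 1000 = 15100.0 W
Compute denominator: eta * G = 0.18 * 955 = 171.9
Required area A = P / (eta * G) = 15100.0 / 171.9
A = 87.84 m^2

87.84


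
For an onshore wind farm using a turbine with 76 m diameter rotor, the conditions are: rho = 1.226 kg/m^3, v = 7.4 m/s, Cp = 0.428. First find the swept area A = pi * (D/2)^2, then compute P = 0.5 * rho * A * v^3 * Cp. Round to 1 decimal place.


Step 1 -- Compute swept area:
  A = pi * (D/2)^2 = pi * (76/2)^2 = 4536.46 m^2
Step 2 -- Apply wind power equation:
  P = 0.5 * rho * A * v^3 * Cp
  v^3 = 7.4^3 = 405.224
  P = 0.5 * 1.226 * 4536.46 * 405.224 * 0.428
  P = 482299.1 W

482299.1


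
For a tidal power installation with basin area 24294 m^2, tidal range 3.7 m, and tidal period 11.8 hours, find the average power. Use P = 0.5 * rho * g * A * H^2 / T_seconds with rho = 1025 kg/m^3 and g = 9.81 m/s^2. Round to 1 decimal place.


Convert period to seconds: T = 11.8 * 3600 = 42480.0 s
H^2 = 3.7^2 = 13.69
P = 0.5 * rho * g * A * H^2 / T
P = 0.5 * 1025 * 9.81 * 24294 * 13.69 / 42480.0
P = 39362.3 W

39362.3


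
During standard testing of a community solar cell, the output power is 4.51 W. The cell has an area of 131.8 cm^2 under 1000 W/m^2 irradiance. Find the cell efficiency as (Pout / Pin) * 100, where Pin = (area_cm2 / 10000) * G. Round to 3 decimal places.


First compute the input power:
  Pin = area_cm2 / 10000 * G = 131.8 / 10000 * 1000 = 13.18 W
Then compute efficiency:
  Efficiency = (Pout / Pin) * 100 = (4.51 / 13.18) * 100
  Efficiency = 34.219%

34.219


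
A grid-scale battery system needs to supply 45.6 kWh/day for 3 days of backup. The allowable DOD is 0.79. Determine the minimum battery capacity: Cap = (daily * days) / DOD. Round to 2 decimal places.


Total energy needed = daily * days = 45.6 * 3 = 136.8 kWh
Account for depth of discharge:
  Cap = total_energy / DOD = 136.8 / 0.79
  Cap = 173.16 kWh

173.16


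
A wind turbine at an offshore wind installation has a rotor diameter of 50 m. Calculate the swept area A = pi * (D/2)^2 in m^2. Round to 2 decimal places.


Compute the rotor radius:
  r = D / 2 = 50 / 2 = 25.0 m
Calculate swept area:
  A = pi * r^2 = pi * 25.0^2
  A = 1963.50 m^2

1963.50


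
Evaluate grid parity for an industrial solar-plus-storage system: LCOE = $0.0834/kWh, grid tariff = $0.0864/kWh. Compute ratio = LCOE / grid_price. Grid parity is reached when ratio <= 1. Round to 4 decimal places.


Compare LCOE to grid price:
  LCOE = $0.0834/kWh, Grid price = $0.0864/kWh
  Ratio = LCOE / grid_price = 0.0834 / 0.0864 = 0.9653
  Grid parity achieved (ratio <= 1)? yes

0.9653


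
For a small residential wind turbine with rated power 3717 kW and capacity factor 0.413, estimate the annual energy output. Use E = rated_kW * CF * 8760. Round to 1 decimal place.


Annual energy = rated_kW * capacity_factor * hours_per_year
Given: P_rated = 3717 kW, CF = 0.413, hours = 8760
E = 3717 * 0.413 * 8760
E = 13447660.0 kWh

13447660.0


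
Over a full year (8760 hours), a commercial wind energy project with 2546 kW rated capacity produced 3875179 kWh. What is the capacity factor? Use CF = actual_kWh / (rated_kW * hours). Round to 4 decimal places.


Capacity factor = actual output / maximum possible output
Maximum possible = rated * hours = 2546 * 8760 = 22302960 kWh
CF = 3875179 / 22302960
CF = 0.1738

0.1738


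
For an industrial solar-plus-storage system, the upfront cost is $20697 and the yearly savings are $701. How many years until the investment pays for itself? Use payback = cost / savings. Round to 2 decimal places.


Simple payback period = initial cost / annual savings
Payback = 20697 / 701
Payback = 29.52 years

29.52


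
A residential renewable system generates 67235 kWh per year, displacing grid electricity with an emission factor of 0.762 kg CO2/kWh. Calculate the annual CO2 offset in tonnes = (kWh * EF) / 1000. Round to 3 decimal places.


CO2 offset in kg = generation * emission_factor
CO2 offset = 67235 * 0.762 = 51233.07 kg
Convert to tonnes:
  CO2 offset = 51233.07 / 1000 = 51.233 tonnes

51.233
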